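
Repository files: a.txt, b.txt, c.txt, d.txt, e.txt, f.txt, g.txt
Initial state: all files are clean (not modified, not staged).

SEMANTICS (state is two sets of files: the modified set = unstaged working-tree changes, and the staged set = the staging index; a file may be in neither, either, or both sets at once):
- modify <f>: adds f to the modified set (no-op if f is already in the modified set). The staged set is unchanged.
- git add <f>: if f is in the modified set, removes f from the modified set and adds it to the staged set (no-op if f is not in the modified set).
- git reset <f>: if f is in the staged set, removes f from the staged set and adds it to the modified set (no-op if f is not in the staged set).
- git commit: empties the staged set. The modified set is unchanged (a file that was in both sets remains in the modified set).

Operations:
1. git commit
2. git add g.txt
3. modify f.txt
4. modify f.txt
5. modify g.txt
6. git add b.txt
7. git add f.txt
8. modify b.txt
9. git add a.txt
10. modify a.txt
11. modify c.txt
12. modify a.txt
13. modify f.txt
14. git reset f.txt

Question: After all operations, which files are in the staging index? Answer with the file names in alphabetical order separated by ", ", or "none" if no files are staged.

Answer: none

Derivation:
After op 1 (git commit): modified={none} staged={none}
After op 2 (git add g.txt): modified={none} staged={none}
After op 3 (modify f.txt): modified={f.txt} staged={none}
After op 4 (modify f.txt): modified={f.txt} staged={none}
After op 5 (modify g.txt): modified={f.txt, g.txt} staged={none}
After op 6 (git add b.txt): modified={f.txt, g.txt} staged={none}
After op 7 (git add f.txt): modified={g.txt} staged={f.txt}
After op 8 (modify b.txt): modified={b.txt, g.txt} staged={f.txt}
After op 9 (git add a.txt): modified={b.txt, g.txt} staged={f.txt}
After op 10 (modify a.txt): modified={a.txt, b.txt, g.txt} staged={f.txt}
After op 11 (modify c.txt): modified={a.txt, b.txt, c.txt, g.txt} staged={f.txt}
After op 12 (modify a.txt): modified={a.txt, b.txt, c.txt, g.txt} staged={f.txt}
After op 13 (modify f.txt): modified={a.txt, b.txt, c.txt, f.txt, g.txt} staged={f.txt}
After op 14 (git reset f.txt): modified={a.txt, b.txt, c.txt, f.txt, g.txt} staged={none}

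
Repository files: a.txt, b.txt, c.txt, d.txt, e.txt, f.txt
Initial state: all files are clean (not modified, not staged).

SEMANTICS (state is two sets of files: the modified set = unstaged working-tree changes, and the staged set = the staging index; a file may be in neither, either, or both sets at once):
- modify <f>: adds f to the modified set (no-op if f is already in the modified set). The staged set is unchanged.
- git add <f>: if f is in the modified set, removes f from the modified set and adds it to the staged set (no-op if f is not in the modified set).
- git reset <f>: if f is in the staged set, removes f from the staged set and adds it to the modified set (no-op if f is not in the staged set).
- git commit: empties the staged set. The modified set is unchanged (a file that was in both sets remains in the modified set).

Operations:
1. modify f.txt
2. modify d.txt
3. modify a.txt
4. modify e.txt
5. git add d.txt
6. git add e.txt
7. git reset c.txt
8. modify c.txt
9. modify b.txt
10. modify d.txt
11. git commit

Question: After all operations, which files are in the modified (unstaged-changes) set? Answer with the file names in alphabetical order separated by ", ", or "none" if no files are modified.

Answer: a.txt, b.txt, c.txt, d.txt, f.txt

Derivation:
After op 1 (modify f.txt): modified={f.txt} staged={none}
After op 2 (modify d.txt): modified={d.txt, f.txt} staged={none}
After op 3 (modify a.txt): modified={a.txt, d.txt, f.txt} staged={none}
After op 4 (modify e.txt): modified={a.txt, d.txt, e.txt, f.txt} staged={none}
After op 5 (git add d.txt): modified={a.txt, e.txt, f.txt} staged={d.txt}
After op 6 (git add e.txt): modified={a.txt, f.txt} staged={d.txt, e.txt}
After op 7 (git reset c.txt): modified={a.txt, f.txt} staged={d.txt, e.txt}
After op 8 (modify c.txt): modified={a.txt, c.txt, f.txt} staged={d.txt, e.txt}
After op 9 (modify b.txt): modified={a.txt, b.txt, c.txt, f.txt} staged={d.txt, e.txt}
After op 10 (modify d.txt): modified={a.txt, b.txt, c.txt, d.txt, f.txt} staged={d.txt, e.txt}
After op 11 (git commit): modified={a.txt, b.txt, c.txt, d.txt, f.txt} staged={none}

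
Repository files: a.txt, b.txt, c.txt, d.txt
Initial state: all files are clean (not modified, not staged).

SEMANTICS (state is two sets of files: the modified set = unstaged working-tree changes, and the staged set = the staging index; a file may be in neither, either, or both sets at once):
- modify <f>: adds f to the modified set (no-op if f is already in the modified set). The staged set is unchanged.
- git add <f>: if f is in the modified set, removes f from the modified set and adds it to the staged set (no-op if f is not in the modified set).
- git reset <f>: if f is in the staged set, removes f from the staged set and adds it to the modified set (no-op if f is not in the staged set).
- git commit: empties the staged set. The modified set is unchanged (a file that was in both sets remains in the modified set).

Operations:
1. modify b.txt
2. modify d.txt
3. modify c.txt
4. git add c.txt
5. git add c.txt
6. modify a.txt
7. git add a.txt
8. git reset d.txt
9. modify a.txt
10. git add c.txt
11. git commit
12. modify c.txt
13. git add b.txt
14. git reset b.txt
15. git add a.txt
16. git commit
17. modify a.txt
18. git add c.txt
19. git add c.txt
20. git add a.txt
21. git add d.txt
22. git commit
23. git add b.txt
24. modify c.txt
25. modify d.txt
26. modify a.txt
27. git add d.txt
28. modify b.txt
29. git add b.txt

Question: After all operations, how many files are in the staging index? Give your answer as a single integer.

After op 1 (modify b.txt): modified={b.txt} staged={none}
After op 2 (modify d.txt): modified={b.txt, d.txt} staged={none}
After op 3 (modify c.txt): modified={b.txt, c.txt, d.txt} staged={none}
After op 4 (git add c.txt): modified={b.txt, d.txt} staged={c.txt}
After op 5 (git add c.txt): modified={b.txt, d.txt} staged={c.txt}
After op 6 (modify a.txt): modified={a.txt, b.txt, d.txt} staged={c.txt}
After op 7 (git add a.txt): modified={b.txt, d.txt} staged={a.txt, c.txt}
After op 8 (git reset d.txt): modified={b.txt, d.txt} staged={a.txt, c.txt}
After op 9 (modify a.txt): modified={a.txt, b.txt, d.txt} staged={a.txt, c.txt}
After op 10 (git add c.txt): modified={a.txt, b.txt, d.txt} staged={a.txt, c.txt}
After op 11 (git commit): modified={a.txt, b.txt, d.txt} staged={none}
After op 12 (modify c.txt): modified={a.txt, b.txt, c.txt, d.txt} staged={none}
After op 13 (git add b.txt): modified={a.txt, c.txt, d.txt} staged={b.txt}
After op 14 (git reset b.txt): modified={a.txt, b.txt, c.txt, d.txt} staged={none}
After op 15 (git add a.txt): modified={b.txt, c.txt, d.txt} staged={a.txt}
After op 16 (git commit): modified={b.txt, c.txt, d.txt} staged={none}
After op 17 (modify a.txt): modified={a.txt, b.txt, c.txt, d.txt} staged={none}
After op 18 (git add c.txt): modified={a.txt, b.txt, d.txt} staged={c.txt}
After op 19 (git add c.txt): modified={a.txt, b.txt, d.txt} staged={c.txt}
After op 20 (git add a.txt): modified={b.txt, d.txt} staged={a.txt, c.txt}
After op 21 (git add d.txt): modified={b.txt} staged={a.txt, c.txt, d.txt}
After op 22 (git commit): modified={b.txt} staged={none}
After op 23 (git add b.txt): modified={none} staged={b.txt}
After op 24 (modify c.txt): modified={c.txt} staged={b.txt}
After op 25 (modify d.txt): modified={c.txt, d.txt} staged={b.txt}
After op 26 (modify a.txt): modified={a.txt, c.txt, d.txt} staged={b.txt}
After op 27 (git add d.txt): modified={a.txt, c.txt} staged={b.txt, d.txt}
After op 28 (modify b.txt): modified={a.txt, b.txt, c.txt} staged={b.txt, d.txt}
After op 29 (git add b.txt): modified={a.txt, c.txt} staged={b.txt, d.txt}
Final staged set: {b.txt, d.txt} -> count=2

Answer: 2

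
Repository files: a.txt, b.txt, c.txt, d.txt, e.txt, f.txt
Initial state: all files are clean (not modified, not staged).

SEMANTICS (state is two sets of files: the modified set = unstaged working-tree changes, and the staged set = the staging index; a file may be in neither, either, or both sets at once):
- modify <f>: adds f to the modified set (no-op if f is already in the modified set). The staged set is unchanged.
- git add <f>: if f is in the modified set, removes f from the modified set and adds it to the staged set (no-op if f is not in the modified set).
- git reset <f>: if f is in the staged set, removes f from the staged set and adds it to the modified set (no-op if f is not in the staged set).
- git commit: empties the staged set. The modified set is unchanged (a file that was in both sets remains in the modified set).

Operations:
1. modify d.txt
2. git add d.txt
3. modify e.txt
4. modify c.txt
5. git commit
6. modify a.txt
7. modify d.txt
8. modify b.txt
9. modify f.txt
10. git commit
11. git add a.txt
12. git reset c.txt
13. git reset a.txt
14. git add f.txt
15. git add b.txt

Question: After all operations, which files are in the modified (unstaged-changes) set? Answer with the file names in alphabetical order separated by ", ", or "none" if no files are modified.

Answer: a.txt, c.txt, d.txt, e.txt

Derivation:
After op 1 (modify d.txt): modified={d.txt} staged={none}
After op 2 (git add d.txt): modified={none} staged={d.txt}
After op 3 (modify e.txt): modified={e.txt} staged={d.txt}
After op 4 (modify c.txt): modified={c.txt, e.txt} staged={d.txt}
After op 5 (git commit): modified={c.txt, e.txt} staged={none}
After op 6 (modify a.txt): modified={a.txt, c.txt, e.txt} staged={none}
After op 7 (modify d.txt): modified={a.txt, c.txt, d.txt, e.txt} staged={none}
After op 8 (modify b.txt): modified={a.txt, b.txt, c.txt, d.txt, e.txt} staged={none}
After op 9 (modify f.txt): modified={a.txt, b.txt, c.txt, d.txt, e.txt, f.txt} staged={none}
After op 10 (git commit): modified={a.txt, b.txt, c.txt, d.txt, e.txt, f.txt} staged={none}
After op 11 (git add a.txt): modified={b.txt, c.txt, d.txt, e.txt, f.txt} staged={a.txt}
After op 12 (git reset c.txt): modified={b.txt, c.txt, d.txt, e.txt, f.txt} staged={a.txt}
After op 13 (git reset a.txt): modified={a.txt, b.txt, c.txt, d.txt, e.txt, f.txt} staged={none}
After op 14 (git add f.txt): modified={a.txt, b.txt, c.txt, d.txt, e.txt} staged={f.txt}
After op 15 (git add b.txt): modified={a.txt, c.txt, d.txt, e.txt} staged={b.txt, f.txt}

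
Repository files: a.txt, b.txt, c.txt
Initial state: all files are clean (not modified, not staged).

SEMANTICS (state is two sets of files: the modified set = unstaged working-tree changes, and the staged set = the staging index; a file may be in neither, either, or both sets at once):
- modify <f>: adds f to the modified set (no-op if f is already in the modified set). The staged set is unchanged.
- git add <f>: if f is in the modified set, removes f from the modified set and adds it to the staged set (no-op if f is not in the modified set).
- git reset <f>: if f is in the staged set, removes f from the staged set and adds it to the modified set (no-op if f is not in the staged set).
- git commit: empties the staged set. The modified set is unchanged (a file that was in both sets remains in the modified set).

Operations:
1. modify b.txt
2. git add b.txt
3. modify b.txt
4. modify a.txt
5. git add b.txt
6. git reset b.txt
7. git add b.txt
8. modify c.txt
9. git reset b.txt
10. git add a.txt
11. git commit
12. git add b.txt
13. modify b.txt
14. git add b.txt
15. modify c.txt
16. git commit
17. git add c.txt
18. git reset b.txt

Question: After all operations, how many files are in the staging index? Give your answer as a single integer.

After op 1 (modify b.txt): modified={b.txt} staged={none}
After op 2 (git add b.txt): modified={none} staged={b.txt}
After op 3 (modify b.txt): modified={b.txt} staged={b.txt}
After op 4 (modify a.txt): modified={a.txt, b.txt} staged={b.txt}
After op 5 (git add b.txt): modified={a.txt} staged={b.txt}
After op 6 (git reset b.txt): modified={a.txt, b.txt} staged={none}
After op 7 (git add b.txt): modified={a.txt} staged={b.txt}
After op 8 (modify c.txt): modified={a.txt, c.txt} staged={b.txt}
After op 9 (git reset b.txt): modified={a.txt, b.txt, c.txt} staged={none}
After op 10 (git add a.txt): modified={b.txt, c.txt} staged={a.txt}
After op 11 (git commit): modified={b.txt, c.txt} staged={none}
After op 12 (git add b.txt): modified={c.txt} staged={b.txt}
After op 13 (modify b.txt): modified={b.txt, c.txt} staged={b.txt}
After op 14 (git add b.txt): modified={c.txt} staged={b.txt}
After op 15 (modify c.txt): modified={c.txt} staged={b.txt}
After op 16 (git commit): modified={c.txt} staged={none}
After op 17 (git add c.txt): modified={none} staged={c.txt}
After op 18 (git reset b.txt): modified={none} staged={c.txt}
Final staged set: {c.txt} -> count=1

Answer: 1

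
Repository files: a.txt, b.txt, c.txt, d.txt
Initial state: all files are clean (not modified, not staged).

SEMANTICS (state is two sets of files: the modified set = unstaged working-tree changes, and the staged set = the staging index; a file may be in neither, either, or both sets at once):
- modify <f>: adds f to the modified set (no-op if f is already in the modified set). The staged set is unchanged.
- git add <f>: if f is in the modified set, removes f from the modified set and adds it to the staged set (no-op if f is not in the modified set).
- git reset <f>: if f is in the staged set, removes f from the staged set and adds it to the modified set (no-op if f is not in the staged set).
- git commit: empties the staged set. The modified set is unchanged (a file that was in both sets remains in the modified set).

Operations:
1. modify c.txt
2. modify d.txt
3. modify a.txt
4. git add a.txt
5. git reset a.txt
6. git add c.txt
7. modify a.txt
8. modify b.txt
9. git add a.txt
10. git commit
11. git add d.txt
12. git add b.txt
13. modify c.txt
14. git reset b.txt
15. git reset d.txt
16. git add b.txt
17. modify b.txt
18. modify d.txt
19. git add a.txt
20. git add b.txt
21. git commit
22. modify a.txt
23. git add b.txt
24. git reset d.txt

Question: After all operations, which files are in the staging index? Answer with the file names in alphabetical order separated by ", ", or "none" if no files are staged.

Answer: none

Derivation:
After op 1 (modify c.txt): modified={c.txt} staged={none}
After op 2 (modify d.txt): modified={c.txt, d.txt} staged={none}
After op 3 (modify a.txt): modified={a.txt, c.txt, d.txt} staged={none}
After op 4 (git add a.txt): modified={c.txt, d.txt} staged={a.txt}
After op 5 (git reset a.txt): modified={a.txt, c.txt, d.txt} staged={none}
After op 6 (git add c.txt): modified={a.txt, d.txt} staged={c.txt}
After op 7 (modify a.txt): modified={a.txt, d.txt} staged={c.txt}
After op 8 (modify b.txt): modified={a.txt, b.txt, d.txt} staged={c.txt}
After op 9 (git add a.txt): modified={b.txt, d.txt} staged={a.txt, c.txt}
After op 10 (git commit): modified={b.txt, d.txt} staged={none}
After op 11 (git add d.txt): modified={b.txt} staged={d.txt}
After op 12 (git add b.txt): modified={none} staged={b.txt, d.txt}
After op 13 (modify c.txt): modified={c.txt} staged={b.txt, d.txt}
After op 14 (git reset b.txt): modified={b.txt, c.txt} staged={d.txt}
After op 15 (git reset d.txt): modified={b.txt, c.txt, d.txt} staged={none}
After op 16 (git add b.txt): modified={c.txt, d.txt} staged={b.txt}
After op 17 (modify b.txt): modified={b.txt, c.txt, d.txt} staged={b.txt}
After op 18 (modify d.txt): modified={b.txt, c.txt, d.txt} staged={b.txt}
After op 19 (git add a.txt): modified={b.txt, c.txt, d.txt} staged={b.txt}
After op 20 (git add b.txt): modified={c.txt, d.txt} staged={b.txt}
After op 21 (git commit): modified={c.txt, d.txt} staged={none}
After op 22 (modify a.txt): modified={a.txt, c.txt, d.txt} staged={none}
After op 23 (git add b.txt): modified={a.txt, c.txt, d.txt} staged={none}
After op 24 (git reset d.txt): modified={a.txt, c.txt, d.txt} staged={none}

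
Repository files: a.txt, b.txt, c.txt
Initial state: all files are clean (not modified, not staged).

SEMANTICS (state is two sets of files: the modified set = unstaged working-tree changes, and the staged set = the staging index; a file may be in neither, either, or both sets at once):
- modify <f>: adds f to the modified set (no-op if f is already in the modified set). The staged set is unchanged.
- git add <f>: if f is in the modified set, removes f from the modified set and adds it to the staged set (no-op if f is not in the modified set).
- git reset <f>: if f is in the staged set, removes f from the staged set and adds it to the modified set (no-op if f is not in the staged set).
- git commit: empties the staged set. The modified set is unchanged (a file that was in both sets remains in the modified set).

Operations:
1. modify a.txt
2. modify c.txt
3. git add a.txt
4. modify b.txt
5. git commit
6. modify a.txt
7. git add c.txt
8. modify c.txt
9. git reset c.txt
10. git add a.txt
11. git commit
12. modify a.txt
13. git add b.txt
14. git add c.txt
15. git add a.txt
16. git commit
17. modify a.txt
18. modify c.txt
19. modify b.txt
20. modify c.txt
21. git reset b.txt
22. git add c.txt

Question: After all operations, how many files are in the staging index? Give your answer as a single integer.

Answer: 1

Derivation:
After op 1 (modify a.txt): modified={a.txt} staged={none}
After op 2 (modify c.txt): modified={a.txt, c.txt} staged={none}
After op 3 (git add a.txt): modified={c.txt} staged={a.txt}
After op 4 (modify b.txt): modified={b.txt, c.txt} staged={a.txt}
After op 5 (git commit): modified={b.txt, c.txt} staged={none}
After op 6 (modify a.txt): modified={a.txt, b.txt, c.txt} staged={none}
After op 7 (git add c.txt): modified={a.txt, b.txt} staged={c.txt}
After op 8 (modify c.txt): modified={a.txt, b.txt, c.txt} staged={c.txt}
After op 9 (git reset c.txt): modified={a.txt, b.txt, c.txt} staged={none}
After op 10 (git add a.txt): modified={b.txt, c.txt} staged={a.txt}
After op 11 (git commit): modified={b.txt, c.txt} staged={none}
After op 12 (modify a.txt): modified={a.txt, b.txt, c.txt} staged={none}
After op 13 (git add b.txt): modified={a.txt, c.txt} staged={b.txt}
After op 14 (git add c.txt): modified={a.txt} staged={b.txt, c.txt}
After op 15 (git add a.txt): modified={none} staged={a.txt, b.txt, c.txt}
After op 16 (git commit): modified={none} staged={none}
After op 17 (modify a.txt): modified={a.txt} staged={none}
After op 18 (modify c.txt): modified={a.txt, c.txt} staged={none}
After op 19 (modify b.txt): modified={a.txt, b.txt, c.txt} staged={none}
After op 20 (modify c.txt): modified={a.txt, b.txt, c.txt} staged={none}
After op 21 (git reset b.txt): modified={a.txt, b.txt, c.txt} staged={none}
After op 22 (git add c.txt): modified={a.txt, b.txt} staged={c.txt}
Final staged set: {c.txt} -> count=1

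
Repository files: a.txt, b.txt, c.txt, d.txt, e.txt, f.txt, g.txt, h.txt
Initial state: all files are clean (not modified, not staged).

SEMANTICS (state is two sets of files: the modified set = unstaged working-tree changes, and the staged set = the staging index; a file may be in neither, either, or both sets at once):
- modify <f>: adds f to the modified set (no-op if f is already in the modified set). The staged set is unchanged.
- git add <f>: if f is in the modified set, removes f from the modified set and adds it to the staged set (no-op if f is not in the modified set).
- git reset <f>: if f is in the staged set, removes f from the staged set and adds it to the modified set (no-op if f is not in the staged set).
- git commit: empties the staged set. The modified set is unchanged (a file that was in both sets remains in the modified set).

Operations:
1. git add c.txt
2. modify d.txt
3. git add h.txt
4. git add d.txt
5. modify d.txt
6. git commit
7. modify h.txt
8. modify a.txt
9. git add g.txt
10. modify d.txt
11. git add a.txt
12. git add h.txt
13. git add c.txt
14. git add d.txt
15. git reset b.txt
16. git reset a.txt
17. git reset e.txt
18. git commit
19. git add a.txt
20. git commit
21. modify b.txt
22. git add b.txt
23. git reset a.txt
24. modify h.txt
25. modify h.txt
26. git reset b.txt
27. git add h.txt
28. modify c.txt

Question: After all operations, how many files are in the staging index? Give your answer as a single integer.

Answer: 1

Derivation:
After op 1 (git add c.txt): modified={none} staged={none}
After op 2 (modify d.txt): modified={d.txt} staged={none}
After op 3 (git add h.txt): modified={d.txt} staged={none}
After op 4 (git add d.txt): modified={none} staged={d.txt}
After op 5 (modify d.txt): modified={d.txt} staged={d.txt}
After op 6 (git commit): modified={d.txt} staged={none}
After op 7 (modify h.txt): modified={d.txt, h.txt} staged={none}
After op 8 (modify a.txt): modified={a.txt, d.txt, h.txt} staged={none}
After op 9 (git add g.txt): modified={a.txt, d.txt, h.txt} staged={none}
After op 10 (modify d.txt): modified={a.txt, d.txt, h.txt} staged={none}
After op 11 (git add a.txt): modified={d.txt, h.txt} staged={a.txt}
After op 12 (git add h.txt): modified={d.txt} staged={a.txt, h.txt}
After op 13 (git add c.txt): modified={d.txt} staged={a.txt, h.txt}
After op 14 (git add d.txt): modified={none} staged={a.txt, d.txt, h.txt}
After op 15 (git reset b.txt): modified={none} staged={a.txt, d.txt, h.txt}
After op 16 (git reset a.txt): modified={a.txt} staged={d.txt, h.txt}
After op 17 (git reset e.txt): modified={a.txt} staged={d.txt, h.txt}
After op 18 (git commit): modified={a.txt} staged={none}
After op 19 (git add a.txt): modified={none} staged={a.txt}
After op 20 (git commit): modified={none} staged={none}
After op 21 (modify b.txt): modified={b.txt} staged={none}
After op 22 (git add b.txt): modified={none} staged={b.txt}
After op 23 (git reset a.txt): modified={none} staged={b.txt}
After op 24 (modify h.txt): modified={h.txt} staged={b.txt}
After op 25 (modify h.txt): modified={h.txt} staged={b.txt}
After op 26 (git reset b.txt): modified={b.txt, h.txt} staged={none}
After op 27 (git add h.txt): modified={b.txt} staged={h.txt}
After op 28 (modify c.txt): modified={b.txt, c.txt} staged={h.txt}
Final staged set: {h.txt} -> count=1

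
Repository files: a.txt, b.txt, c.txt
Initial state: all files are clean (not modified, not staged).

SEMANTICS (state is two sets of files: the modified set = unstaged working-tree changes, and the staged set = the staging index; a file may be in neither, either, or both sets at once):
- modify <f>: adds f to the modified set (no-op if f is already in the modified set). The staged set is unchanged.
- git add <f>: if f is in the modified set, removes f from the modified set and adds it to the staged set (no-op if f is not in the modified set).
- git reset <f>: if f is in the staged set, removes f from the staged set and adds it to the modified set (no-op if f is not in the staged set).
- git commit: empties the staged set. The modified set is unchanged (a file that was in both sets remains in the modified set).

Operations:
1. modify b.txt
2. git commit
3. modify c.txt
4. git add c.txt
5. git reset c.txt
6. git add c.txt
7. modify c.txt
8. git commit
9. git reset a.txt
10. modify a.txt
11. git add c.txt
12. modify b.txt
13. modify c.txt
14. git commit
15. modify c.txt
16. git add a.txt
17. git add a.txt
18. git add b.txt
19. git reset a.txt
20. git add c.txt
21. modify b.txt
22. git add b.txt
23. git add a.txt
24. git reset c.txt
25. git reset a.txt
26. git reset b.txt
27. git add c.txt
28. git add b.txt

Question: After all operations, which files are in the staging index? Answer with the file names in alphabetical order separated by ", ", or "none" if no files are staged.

After op 1 (modify b.txt): modified={b.txt} staged={none}
After op 2 (git commit): modified={b.txt} staged={none}
After op 3 (modify c.txt): modified={b.txt, c.txt} staged={none}
After op 4 (git add c.txt): modified={b.txt} staged={c.txt}
After op 5 (git reset c.txt): modified={b.txt, c.txt} staged={none}
After op 6 (git add c.txt): modified={b.txt} staged={c.txt}
After op 7 (modify c.txt): modified={b.txt, c.txt} staged={c.txt}
After op 8 (git commit): modified={b.txt, c.txt} staged={none}
After op 9 (git reset a.txt): modified={b.txt, c.txt} staged={none}
After op 10 (modify a.txt): modified={a.txt, b.txt, c.txt} staged={none}
After op 11 (git add c.txt): modified={a.txt, b.txt} staged={c.txt}
After op 12 (modify b.txt): modified={a.txt, b.txt} staged={c.txt}
After op 13 (modify c.txt): modified={a.txt, b.txt, c.txt} staged={c.txt}
After op 14 (git commit): modified={a.txt, b.txt, c.txt} staged={none}
After op 15 (modify c.txt): modified={a.txt, b.txt, c.txt} staged={none}
After op 16 (git add a.txt): modified={b.txt, c.txt} staged={a.txt}
After op 17 (git add a.txt): modified={b.txt, c.txt} staged={a.txt}
After op 18 (git add b.txt): modified={c.txt} staged={a.txt, b.txt}
After op 19 (git reset a.txt): modified={a.txt, c.txt} staged={b.txt}
After op 20 (git add c.txt): modified={a.txt} staged={b.txt, c.txt}
After op 21 (modify b.txt): modified={a.txt, b.txt} staged={b.txt, c.txt}
After op 22 (git add b.txt): modified={a.txt} staged={b.txt, c.txt}
After op 23 (git add a.txt): modified={none} staged={a.txt, b.txt, c.txt}
After op 24 (git reset c.txt): modified={c.txt} staged={a.txt, b.txt}
After op 25 (git reset a.txt): modified={a.txt, c.txt} staged={b.txt}
After op 26 (git reset b.txt): modified={a.txt, b.txt, c.txt} staged={none}
After op 27 (git add c.txt): modified={a.txt, b.txt} staged={c.txt}
After op 28 (git add b.txt): modified={a.txt} staged={b.txt, c.txt}

Answer: b.txt, c.txt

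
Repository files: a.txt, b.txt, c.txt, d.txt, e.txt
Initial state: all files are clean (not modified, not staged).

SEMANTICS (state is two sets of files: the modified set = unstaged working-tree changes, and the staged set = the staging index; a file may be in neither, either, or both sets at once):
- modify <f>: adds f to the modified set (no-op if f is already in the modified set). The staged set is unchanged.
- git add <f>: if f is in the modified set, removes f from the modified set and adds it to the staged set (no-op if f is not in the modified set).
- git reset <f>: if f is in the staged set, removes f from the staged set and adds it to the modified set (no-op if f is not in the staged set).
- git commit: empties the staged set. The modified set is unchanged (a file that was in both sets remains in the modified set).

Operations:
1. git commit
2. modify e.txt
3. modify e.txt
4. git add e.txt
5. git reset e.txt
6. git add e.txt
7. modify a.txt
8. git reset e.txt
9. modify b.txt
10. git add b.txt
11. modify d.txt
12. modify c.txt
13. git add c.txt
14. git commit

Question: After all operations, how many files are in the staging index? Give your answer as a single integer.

Answer: 0

Derivation:
After op 1 (git commit): modified={none} staged={none}
After op 2 (modify e.txt): modified={e.txt} staged={none}
After op 3 (modify e.txt): modified={e.txt} staged={none}
After op 4 (git add e.txt): modified={none} staged={e.txt}
After op 5 (git reset e.txt): modified={e.txt} staged={none}
After op 6 (git add e.txt): modified={none} staged={e.txt}
After op 7 (modify a.txt): modified={a.txt} staged={e.txt}
After op 8 (git reset e.txt): modified={a.txt, e.txt} staged={none}
After op 9 (modify b.txt): modified={a.txt, b.txt, e.txt} staged={none}
After op 10 (git add b.txt): modified={a.txt, e.txt} staged={b.txt}
After op 11 (modify d.txt): modified={a.txt, d.txt, e.txt} staged={b.txt}
After op 12 (modify c.txt): modified={a.txt, c.txt, d.txt, e.txt} staged={b.txt}
After op 13 (git add c.txt): modified={a.txt, d.txt, e.txt} staged={b.txt, c.txt}
After op 14 (git commit): modified={a.txt, d.txt, e.txt} staged={none}
Final staged set: {none} -> count=0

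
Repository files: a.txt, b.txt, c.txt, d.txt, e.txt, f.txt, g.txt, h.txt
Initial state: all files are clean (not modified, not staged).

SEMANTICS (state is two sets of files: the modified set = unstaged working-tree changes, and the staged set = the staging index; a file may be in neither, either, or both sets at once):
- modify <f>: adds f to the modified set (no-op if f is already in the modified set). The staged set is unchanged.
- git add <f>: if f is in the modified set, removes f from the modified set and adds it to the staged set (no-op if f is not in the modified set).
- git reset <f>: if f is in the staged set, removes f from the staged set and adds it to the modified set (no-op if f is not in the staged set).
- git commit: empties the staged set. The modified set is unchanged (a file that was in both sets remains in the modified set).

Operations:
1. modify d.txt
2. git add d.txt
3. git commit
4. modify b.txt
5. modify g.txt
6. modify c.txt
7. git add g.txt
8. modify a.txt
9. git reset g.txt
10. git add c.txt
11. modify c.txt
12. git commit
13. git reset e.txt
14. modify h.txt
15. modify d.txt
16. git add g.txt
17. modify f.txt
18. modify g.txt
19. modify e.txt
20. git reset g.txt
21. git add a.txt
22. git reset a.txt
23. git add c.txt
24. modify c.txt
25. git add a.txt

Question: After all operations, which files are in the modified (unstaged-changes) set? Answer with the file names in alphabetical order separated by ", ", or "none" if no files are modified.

Answer: b.txt, c.txt, d.txt, e.txt, f.txt, g.txt, h.txt

Derivation:
After op 1 (modify d.txt): modified={d.txt} staged={none}
After op 2 (git add d.txt): modified={none} staged={d.txt}
After op 3 (git commit): modified={none} staged={none}
After op 4 (modify b.txt): modified={b.txt} staged={none}
After op 5 (modify g.txt): modified={b.txt, g.txt} staged={none}
After op 6 (modify c.txt): modified={b.txt, c.txt, g.txt} staged={none}
After op 7 (git add g.txt): modified={b.txt, c.txt} staged={g.txt}
After op 8 (modify a.txt): modified={a.txt, b.txt, c.txt} staged={g.txt}
After op 9 (git reset g.txt): modified={a.txt, b.txt, c.txt, g.txt} staged={none}
After op 10 (git add c.txt): modified={a.txt, b.txt, g.txt} staged={c.txt}
After op 11 (modify c.txt): modified={a.txt, b.txt, c.txt, g.txt} staged={c.txt}
After op 12 (git commit): modified={a.txt, b.txt, c.txt, g.txt} staged={none}
After op 13 (git reset e.txt): modified={a.txt, b.txt, c.txt, g.txt} staged={none}
After op 14 (modify h.txt): modified={a.txt, b.txt, c.txt, g.txt, h.txt} staged={none}
After op 15 (modify d.txt): modified={a.txt, b.txt, c.txt, d.txt, g.txt, h.txt} staged={none}
After op 16 (git add g.txt): modified={a.txt, b.txt, c.txt, d.txt, h.txt} staged={g.txt}
After op 17 (modify f.txt): modified={a.txt, b.txt, c.txt, d.txt, f.txt, h.txt} staged={g.txt}
After op 18 (modify g.txt): modified={a.txt, b.txt, c.txt, d.txt, f.txt, g.txt, h.txt} staged={g.txt}
After op 19 (modify e.txt): modified={a.txt, b.txt, c.txt, d.txt, e.txt, f.txt, g.txt, h.txt} staged={g.txt}
After op 20 (git reset g.txt): modified={a.txt, b.txt, c.txt, d.txt, e.txt, f.txt, g.txt, h.txt} staged={none}
After op 21 (git add a.txt): modified={b.txt, c.txt, d.txt, e.txt, f.txt, g.txt, h.txt} staged={a.txt}
After op 22 (git reset a.txt): modified={a.txt, b.txt, c.txt, d.txt, e.txt, f.txt, g.txt, h.txt} staged={none}
After op 23 (git add c.txt): modified={a.txt, b.txt, d.txt, e.txt, f.txt, g.txt, h.txt} staged={c.txt}
After op 24 (modify c.txt): modified={a.txt, b.txt, c.txt, d.txt, e.txt, f.txt, g.txt, h.txt} staged={c.txt}
After op 25 (git add a.txt): modified={b.txt, c.txt, d.txt, e.txt, f.txt, g.txt, h.txt} staged={a.txt, c.txt}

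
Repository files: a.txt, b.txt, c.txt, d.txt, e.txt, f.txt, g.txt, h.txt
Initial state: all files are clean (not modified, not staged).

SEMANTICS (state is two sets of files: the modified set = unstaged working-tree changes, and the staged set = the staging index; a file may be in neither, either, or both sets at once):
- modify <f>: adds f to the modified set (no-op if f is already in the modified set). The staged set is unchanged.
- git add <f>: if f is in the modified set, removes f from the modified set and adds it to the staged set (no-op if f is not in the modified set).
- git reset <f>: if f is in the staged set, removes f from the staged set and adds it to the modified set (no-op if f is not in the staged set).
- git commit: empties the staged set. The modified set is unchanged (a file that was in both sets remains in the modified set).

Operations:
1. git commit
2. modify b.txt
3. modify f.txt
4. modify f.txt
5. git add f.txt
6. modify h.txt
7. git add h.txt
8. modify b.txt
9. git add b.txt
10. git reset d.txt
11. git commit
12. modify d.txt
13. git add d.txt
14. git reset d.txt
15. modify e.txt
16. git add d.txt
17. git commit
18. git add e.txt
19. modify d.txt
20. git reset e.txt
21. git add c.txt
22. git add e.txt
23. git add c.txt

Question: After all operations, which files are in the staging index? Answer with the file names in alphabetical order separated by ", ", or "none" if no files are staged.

Answer: e.txt

Derivation:
After op 1 (git commit): modified={none} staged={none}
After op 2 (modify b.txt): modified={b.txt} staged={none}
After op 3 (modify f.txt): modified={b.txt, f.txt} staged={none}
After op 4 (modify f.txt): modified={b.txt, f.txt} staged={none}
After op 5 (git add f.txt): modified={b.txt} staged={f.txt}
After op 6 (modify h.txt): modified={b.txt, h.txt} staged={f.txt}
After op 7 (git add h.txt): modified={b.txt} staged={f.txt, h.txt}
After op 8 (modify b.txt): modified={b.txt} staged={f.txt, h.txt}
After op 9 (git add b.txt): modified={none} staged={b.txt, f.txt, h.txt}
After op 10 (git reset d.txt): modified={none} staged={b.txt, f.txt, h.txt}
After op 11 (git commit): modified={none} staged={none}
After op 12 (modify d.txt): modified={d.txt} staged={none}
After op 13 (git add d.txt): modified={none} staged={d.txt}
After op 14 (git reset d.txt): modified={d.txt} staged={none}
After op 15 (modify e.txt): modified={d.txt, e.txt} staged={none}
After op 16 (git add d.txt): modified={e.txt} staged={d.txt}
After op 17 (git commit): modified={e.txt} staged={none}
After op 18 (git add e.txt): modified={none} staged={e.txt}
After op 19 (modify d.txt): modified={d.txt} staged={e.txt}
After op 20 (git reset e.txt): modified={d.txt, e.txt} staged={none}
After op 21 (git add c.txt): modified={d.txt, e.txt} staged={none}
After op 22 (git add e.txt): modified={d.txt} staged={e.txt}
After op 23 (git add c.txt): modified={d.txt} staged={e.txt}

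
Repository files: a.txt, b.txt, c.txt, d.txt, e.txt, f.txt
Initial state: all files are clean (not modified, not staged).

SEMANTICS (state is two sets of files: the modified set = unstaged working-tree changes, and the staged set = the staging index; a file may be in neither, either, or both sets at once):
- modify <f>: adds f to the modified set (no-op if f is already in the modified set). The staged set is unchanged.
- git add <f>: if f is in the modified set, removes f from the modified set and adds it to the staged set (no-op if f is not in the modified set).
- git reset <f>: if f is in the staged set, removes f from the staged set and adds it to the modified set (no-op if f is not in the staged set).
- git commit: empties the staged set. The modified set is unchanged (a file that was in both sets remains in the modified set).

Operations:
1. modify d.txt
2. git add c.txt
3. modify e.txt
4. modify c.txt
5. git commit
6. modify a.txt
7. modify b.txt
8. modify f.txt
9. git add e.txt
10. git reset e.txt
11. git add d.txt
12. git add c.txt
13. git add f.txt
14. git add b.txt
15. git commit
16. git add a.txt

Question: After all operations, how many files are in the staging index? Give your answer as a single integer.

After op 1 (modify d.txt): modified={d.txt} staged={none}
After op 2 (git add c.txt): modified={d.txt} staged={none}
After op 3 (modify e.txt): modified={d.txt, e.txt} staged={none}
After op 4 (modify c.txt): modified={c.txt, d.txt, e.txt} staged={none}
After op 5 (git commit): modified={c.txt, d.txt, e.txt} staged={none}
After op 6 (modify a.txt): modified={a.txt, c.txt, d.txt, e.txt} staged={none}
After op 7 (modify b.txt): modified={a.txt, b.txt, c.txt, d.txt, e.txt} staged={none}
After op 8 (modify f.txt): modified={a.txt, b.txt, c.txt, d.txt, e.txt, f.txt} staged={none}
After op 9 (git add e.txt): modified={a.txt, b.txt, c.txt, d.txt, f.txt} staged={e.txt}
After op 10 (git reset e.txt): modified={a.txt, b.txt, c.txt, d.txt, e.txt, f.txt} staged={none}
After op 11 (git add d.txt): modified={a.txt, b.txt, c.txt, e.txt, f.txt} staged={d.txt}
After op 12 (git add c.txt): modified={a.txt, b.txt, e.txt, f.txt} staged={c.txt, d.txt}
After op 13 (git add f.txt): modified={a.txt, b.txt, e.txt} staged={c.txt, d.txt, f.txt}
After op 14 (git add b.txt): modified={a.txt, e.txt} staged={b.txt, c.txt, d.txt, f.txt}
After op 15 (git commit): modified={a.txt, e.txt} staged={none}
After op 16 (git add a.txt): modified={e.txt} staged={a.txt}
Final staged set: {a.txt} -> count=1

Answer: 1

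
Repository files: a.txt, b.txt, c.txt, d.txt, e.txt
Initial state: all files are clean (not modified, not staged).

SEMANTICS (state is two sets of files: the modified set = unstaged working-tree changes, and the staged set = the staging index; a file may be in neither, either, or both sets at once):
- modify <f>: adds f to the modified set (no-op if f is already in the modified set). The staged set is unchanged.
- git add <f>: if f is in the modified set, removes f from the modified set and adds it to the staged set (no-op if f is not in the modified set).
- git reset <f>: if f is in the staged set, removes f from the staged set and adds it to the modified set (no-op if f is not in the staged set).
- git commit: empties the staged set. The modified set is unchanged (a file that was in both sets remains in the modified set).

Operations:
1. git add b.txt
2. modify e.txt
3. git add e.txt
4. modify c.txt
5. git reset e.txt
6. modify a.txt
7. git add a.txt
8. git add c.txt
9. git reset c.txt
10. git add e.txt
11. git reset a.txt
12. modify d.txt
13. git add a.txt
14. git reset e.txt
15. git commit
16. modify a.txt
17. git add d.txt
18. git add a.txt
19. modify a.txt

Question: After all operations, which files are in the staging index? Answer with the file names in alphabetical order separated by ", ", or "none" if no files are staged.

After op 1 (git add b.txt): modified={none} staged={none}
After op 2 (modify e.txt): modified={e.txt} staged={none}
After op 3 (git add e.txt): modified={none} staged={e.txt}
After op 4 (modify c.txt): modified={c.txt} staged={e.txt}
After op 5 (git reset e.txt): modified={c.txt, e.txt} staged={none}
After op 6 (modify a.txt): modified={a.txt, c.txt, e.txt} staged={none}
After op 7 (git add a.txt): modified={c.txt, e.txt} staged={a.txt}
After op 8 (git add c.txt): modified={e.txt} staged={a.txt, c.txt}
After op 9 (git reset c.txt): modified={c.txt, e.txt} staged={a.txt}
After op 10 (git add e.txt): modified={c.txt} staged={a.txt, e.txt}
After op 11 (git reset a.txt): modified={a.txt, c.txt} staged={e.txt}
After op 12 (modify d.txt): modified={a.txt, c.txt, d.txt} staged={e.txt}
After op 13 (git add a.txt): modified={c.txt, d.txt} staged={a.txt, e.txt}
After op 14 (git reset e.txt): modified={c.txt, d.txt, e.txt} staged={a.txt}
After op 15 (git commit): modified={c.txt, d.txt, e.txt} staged={none}
After op 16 (modify a.txt): modified={a.txt, c.txt, d.txt, e.txt} staged={none}
After op 17 (git add d.txt): modified={a.txt, c.txt, e.txt} staged={d.txt}
After op 18 (git add a.txt): modified={c.txt, e.txt} staged={a.txt, d.txt}
After op 19 (modify a.txt): modified={a.txt, c.txt, e.txt} staged={a.txt, d.txt}

Answer: a.txt, d.txt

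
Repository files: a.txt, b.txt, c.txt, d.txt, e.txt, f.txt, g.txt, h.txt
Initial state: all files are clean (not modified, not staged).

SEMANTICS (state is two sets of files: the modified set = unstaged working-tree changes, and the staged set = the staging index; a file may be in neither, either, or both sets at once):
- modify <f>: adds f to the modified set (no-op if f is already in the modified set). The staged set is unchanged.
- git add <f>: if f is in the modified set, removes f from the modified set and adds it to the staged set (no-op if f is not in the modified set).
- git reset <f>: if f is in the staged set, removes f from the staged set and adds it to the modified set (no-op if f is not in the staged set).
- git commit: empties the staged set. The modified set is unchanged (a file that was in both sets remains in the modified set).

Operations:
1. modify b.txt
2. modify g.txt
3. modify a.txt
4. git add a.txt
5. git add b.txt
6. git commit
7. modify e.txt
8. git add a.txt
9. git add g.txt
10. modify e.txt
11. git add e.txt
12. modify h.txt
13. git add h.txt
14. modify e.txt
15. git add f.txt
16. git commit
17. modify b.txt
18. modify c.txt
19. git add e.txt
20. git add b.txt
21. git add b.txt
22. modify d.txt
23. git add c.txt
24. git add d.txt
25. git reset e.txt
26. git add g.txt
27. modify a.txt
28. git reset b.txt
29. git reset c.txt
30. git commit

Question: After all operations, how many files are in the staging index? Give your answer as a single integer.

After op 1 (modify b.txt): modified={b.txt} staged={none}
After op 2 (modify g.txt): modified={b.txt, g.txt} staged={none}
After op 3 (modify a.txt): modified={a.txt, b.txt, g.txt} staged={none}
After op 4 (git add a.txt): modified={b.txt, g.txt} staged={a.txt}
After op 5 (git add b.txt): modified={g.txt} staged={a.txt, b.txt}
After op 6 (git commit): modified={g.txt} staged={none}
After op 7 (modify e.txt): modified={e.txt, g.txt} staged={none}
After op 8 (git add a.txt): modified={e.txt, g.txt} staged={none}
After op 9 (git add g.txt): modified={e.txt} staged={g.txt}
After op 10 (modify e.txt): modified={e.txt} staged={g.txt}
After op 11 (git add e.txt): modified={none} staged={e.txt, g.txt}
After op 12 (modify h.txt): modified={h.txt} staged={e.txt, g.txt}
After op 13 (git add h.txt): modified={none} staged={e.txt, g.txt, h.txt}
After op 14 (modify e.txt): modified={e.txt} staged={e.txt, g.txt, h.txt}
After op 15 (git add f.txt): modified={e.txt} staged={e.txt, g.txt, h.txt}
After op 16 (git commit): modified={e.txt} staged={none}
After op 17 (modify b.txt): modified={b.txt, e.txt} staged={none}
After op 18 (modify c.txt): modified={b.txt, c.txt, e.txt} staged={none}
After op 19 (git add e.txt): modified={b.txt, c.txt} staged={e.txt}
After op 20 (git add b.txt): modified={c.txt} staged={b.txt, e.txt}
After op 21 (git add b.txt): modified={c.txt} staged={b.txt, e.txt}
After op 22 (modify d.txt): modified={c.txt, d.txt} staged={b.txt, e.txt}
After op 23 (git add c.txt): modified={d.txt} staged={b.txt, c.txt, e.txt}
After op 24 (git add d.txt): modified={none} staged={b.txt, c.txt, d.txt, e.txt}
After op 25 (git reset e.txt): modified={e.txt} staged={b.txt, c.txt, d.txt}
After op 26 (git add g.txt): modified={e.txt} staged={b.txt, c.txt, d.txt}
After op 27 (modify a.txt): modified={a.txt, e.txt} staged={b.txt, c.txt, d.txt}
After op 28 (git reset b.txt): modified={a.txt, b.txt, e.txt} staged={c.txt, d.txt}
After op 29 (git reset c.txt): modified={a.txt, b.txt, c.txt, e.txt} staged={d.txt}
After op 30 (git commit): modified={a.txt, b.txt, c.txt, e.txt} staged={none}
Final staged set: {none} -> count=0

Answer: 0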